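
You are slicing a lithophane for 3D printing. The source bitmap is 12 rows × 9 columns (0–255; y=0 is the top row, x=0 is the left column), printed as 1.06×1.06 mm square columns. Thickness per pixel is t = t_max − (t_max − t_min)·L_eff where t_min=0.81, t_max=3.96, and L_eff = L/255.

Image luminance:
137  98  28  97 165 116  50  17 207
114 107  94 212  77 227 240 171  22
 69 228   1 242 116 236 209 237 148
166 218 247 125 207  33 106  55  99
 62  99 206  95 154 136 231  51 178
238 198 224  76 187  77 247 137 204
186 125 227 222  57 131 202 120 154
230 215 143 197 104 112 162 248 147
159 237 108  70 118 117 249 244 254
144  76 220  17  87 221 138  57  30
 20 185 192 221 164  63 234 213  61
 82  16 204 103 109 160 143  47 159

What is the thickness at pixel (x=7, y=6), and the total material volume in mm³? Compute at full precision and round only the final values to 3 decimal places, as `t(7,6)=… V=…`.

t(7,6)=2.478 V=263.670

span = t_max - t_min = 3.96 - 0.81 = 3.150
L(7,6) = 120, L_eff = 120/255 = 0.470588
t(7,6) = 3.96 - 3.150·0.470588 = 2.478
Σt over all 12·9 pixels = 398931/1700 ≈ 234.6652941
V = pitch²·Σt = 1.06²·398931/1700 = 263.670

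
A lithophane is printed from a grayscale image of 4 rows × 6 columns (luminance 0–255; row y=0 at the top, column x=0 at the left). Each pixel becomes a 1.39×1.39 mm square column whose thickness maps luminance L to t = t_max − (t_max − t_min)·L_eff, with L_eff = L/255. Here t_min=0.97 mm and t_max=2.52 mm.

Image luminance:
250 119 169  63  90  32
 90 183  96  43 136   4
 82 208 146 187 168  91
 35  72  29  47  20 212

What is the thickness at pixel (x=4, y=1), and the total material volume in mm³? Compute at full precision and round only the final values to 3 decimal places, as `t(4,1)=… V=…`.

t(4,1)=1.693 V=86.647

span = t_max - t_min = 2.52 - 0.97 = 1.550
L(4,1) = 136, L_eff = 136/255 = 0.533333
t(4,1) = 2.52 - 1.550·0.533333 = 1.693
Σt over all 4·6 pixels = 57179/1275 ≈ 44.8462745
V = pitch²·Σt = 1.39²·57179/1275 = 86.647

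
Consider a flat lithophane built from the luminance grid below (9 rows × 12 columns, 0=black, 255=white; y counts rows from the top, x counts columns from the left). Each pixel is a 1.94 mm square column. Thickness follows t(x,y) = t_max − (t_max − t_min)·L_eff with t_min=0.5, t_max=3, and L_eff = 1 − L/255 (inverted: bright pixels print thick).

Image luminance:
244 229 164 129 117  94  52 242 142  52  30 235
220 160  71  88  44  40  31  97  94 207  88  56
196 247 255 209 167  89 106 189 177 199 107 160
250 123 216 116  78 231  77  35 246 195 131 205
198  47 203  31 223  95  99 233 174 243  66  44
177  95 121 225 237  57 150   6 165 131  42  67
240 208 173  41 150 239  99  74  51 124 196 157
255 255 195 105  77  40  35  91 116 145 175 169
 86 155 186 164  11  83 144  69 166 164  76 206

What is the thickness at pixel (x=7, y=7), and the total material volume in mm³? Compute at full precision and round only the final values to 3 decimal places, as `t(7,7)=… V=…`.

span = t_max - t_min = 3 - 0.5 = 2.500
L(7,7) = 91, L_eff = 1 - 91/255 = 0.643137 (inverted)
t(7,7) = 3 - 2.500·0.643137 = 1.392
Σt over all 9·12 pixels = 6829/34 ≈ 200.8529412
V = pitch²·Σt = 1.94²·6829/34 = 755.930

t(7,7)=1.392 V=755.930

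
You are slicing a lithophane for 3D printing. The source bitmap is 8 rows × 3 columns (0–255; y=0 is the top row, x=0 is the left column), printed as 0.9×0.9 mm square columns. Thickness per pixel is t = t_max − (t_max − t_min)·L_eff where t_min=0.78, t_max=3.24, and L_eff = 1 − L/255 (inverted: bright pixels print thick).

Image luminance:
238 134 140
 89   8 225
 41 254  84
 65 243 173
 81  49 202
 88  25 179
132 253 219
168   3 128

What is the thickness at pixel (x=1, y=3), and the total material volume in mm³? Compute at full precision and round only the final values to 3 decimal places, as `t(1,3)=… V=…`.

t(1,3)=3.124 V=40.332

span = t_max - t_min = 3.24 - 0.78 = 2.460
L(1,3) = 243, L_eff = 1 - 243/255 = 0.047059 (inverted)
t(1,3) = 3.24 - 2.460·0.047059 = 3.124
Σt over all 8·3 pixels = 211621/4250 ≈ 49.7931765
V = pitch²·Σt = 0.9²·211621/4250 = 40.332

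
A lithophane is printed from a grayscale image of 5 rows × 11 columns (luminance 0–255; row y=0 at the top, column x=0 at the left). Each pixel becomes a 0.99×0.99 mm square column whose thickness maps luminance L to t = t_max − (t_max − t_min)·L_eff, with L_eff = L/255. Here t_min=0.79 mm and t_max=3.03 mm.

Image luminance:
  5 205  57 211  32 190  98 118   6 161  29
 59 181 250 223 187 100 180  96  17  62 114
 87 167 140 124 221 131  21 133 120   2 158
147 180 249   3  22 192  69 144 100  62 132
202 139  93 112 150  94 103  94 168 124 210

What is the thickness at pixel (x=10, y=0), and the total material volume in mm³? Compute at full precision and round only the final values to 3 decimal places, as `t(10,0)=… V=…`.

t(10,0)=2.775 V=105.874

span = t_max - t_min = 3.03 - 0.79 = 2.240
L(10,0) = 29, L_eff = 29/255 = 0.113725
t(10,0) = 3.03 - 2.240·0.113725 = 2.775
Σt over all 5·11 pixels = 2754599/25500 ≈ 108.0234902
V = pitch²·Σt = 0.99²·2754599/25500 = 105.874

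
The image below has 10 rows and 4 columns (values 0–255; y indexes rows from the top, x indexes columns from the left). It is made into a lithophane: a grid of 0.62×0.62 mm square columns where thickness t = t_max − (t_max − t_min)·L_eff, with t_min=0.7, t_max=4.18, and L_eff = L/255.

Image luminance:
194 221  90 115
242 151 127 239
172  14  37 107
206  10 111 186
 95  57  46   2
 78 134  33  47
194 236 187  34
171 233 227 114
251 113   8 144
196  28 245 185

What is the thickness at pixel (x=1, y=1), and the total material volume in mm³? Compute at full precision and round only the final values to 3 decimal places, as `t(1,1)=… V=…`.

t(1,1)=2.119 V=36.573

span = t_max - t_min = 4.18 - 0.7 = 3.480
L(1,1) = 151, L_eff = 151/255 = 0.592157
t(1,1) = 4.18 - 3.480·0.592157 = 2.119
Σt over all 10·4 pixels = 40436/425 ≈ 95.1435294
V = pitch²·Σt = 0.62²·40436/425 = 36.573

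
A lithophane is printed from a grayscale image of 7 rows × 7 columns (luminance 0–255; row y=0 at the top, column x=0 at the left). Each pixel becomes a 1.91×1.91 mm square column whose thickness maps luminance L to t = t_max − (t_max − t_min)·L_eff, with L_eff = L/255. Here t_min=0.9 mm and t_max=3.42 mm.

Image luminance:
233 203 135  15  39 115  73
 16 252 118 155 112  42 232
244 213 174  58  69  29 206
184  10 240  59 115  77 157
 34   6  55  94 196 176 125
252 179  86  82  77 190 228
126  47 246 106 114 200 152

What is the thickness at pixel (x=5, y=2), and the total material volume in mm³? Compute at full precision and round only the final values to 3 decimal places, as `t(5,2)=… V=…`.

t(5,2)=3.133 V=382.564

span = t_max - t_min = 3.42 - 0.9 = 2.520
L(5,2) = 29, L_eff = 29/255 = 0.113725
t(5,2) = 3.42 - 2.520·0.113725 = 3.133
Σt over all 7·7 pixels = 445683/4250 ≈ 104.8665882
V = pitch²·Σt = 1.91²·445683/4250 = 382.564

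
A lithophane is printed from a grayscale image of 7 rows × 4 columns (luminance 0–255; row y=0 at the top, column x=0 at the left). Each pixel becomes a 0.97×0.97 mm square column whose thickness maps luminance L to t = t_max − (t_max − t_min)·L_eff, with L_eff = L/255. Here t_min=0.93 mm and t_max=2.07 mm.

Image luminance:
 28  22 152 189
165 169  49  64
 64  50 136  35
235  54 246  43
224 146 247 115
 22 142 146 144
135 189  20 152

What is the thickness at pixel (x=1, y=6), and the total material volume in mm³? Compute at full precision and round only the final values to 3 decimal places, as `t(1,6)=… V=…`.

span = t_max - t_min = 2.07 - 0.93 = 1.140
L(1,6) = 189, L_eff = 189/255 = 0.741176
t(1,6) = 2.07 - 1.140·0.741176 = 1.225
Σt over all 7·4 pixels = 42.836
V = pitch²·Σt = 0.97²·42.836 = 40.304

t(1,6)=1.225 V=40.304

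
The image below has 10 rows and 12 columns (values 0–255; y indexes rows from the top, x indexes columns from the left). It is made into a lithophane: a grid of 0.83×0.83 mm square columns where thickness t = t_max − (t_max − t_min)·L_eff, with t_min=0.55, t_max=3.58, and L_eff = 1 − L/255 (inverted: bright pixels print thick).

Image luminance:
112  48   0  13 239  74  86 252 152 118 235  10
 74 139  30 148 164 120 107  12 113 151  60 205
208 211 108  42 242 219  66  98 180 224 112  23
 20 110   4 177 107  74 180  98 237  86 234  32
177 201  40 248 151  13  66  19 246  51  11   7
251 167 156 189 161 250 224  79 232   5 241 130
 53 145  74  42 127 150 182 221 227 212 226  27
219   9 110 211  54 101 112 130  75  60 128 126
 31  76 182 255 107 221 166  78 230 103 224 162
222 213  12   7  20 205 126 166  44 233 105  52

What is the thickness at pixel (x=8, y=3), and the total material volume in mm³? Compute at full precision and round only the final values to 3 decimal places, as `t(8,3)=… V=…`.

t(8,3)=3.366 V=170.955

span = t_max - t_min = 3.58 - 0.55 = 3.030
L(8,3) = 237, L_eff = 1 - 237/255 = 0.070588 (inverted)
t(8,3) = 3.58 - 3.030·0.070588 = 3.366
Σt over all 10·12 pixels = 210933/850 ≈ 248.1564706
V = pitch²·Σt = 0.83²·210933/850 = 170.955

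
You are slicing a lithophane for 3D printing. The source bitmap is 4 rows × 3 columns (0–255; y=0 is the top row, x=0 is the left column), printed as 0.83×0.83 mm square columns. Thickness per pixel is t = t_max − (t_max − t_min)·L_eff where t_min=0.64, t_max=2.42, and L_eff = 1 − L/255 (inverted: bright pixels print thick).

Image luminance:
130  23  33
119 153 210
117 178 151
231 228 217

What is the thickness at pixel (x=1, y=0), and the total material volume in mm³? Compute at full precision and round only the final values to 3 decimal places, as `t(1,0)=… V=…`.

span = t_max - t_min = 2.42 - 0.64 = 1.780
L(1,0) = 23, L_eff = 1 - 23/255 = 0.909804 (inverted)
t(1,0) = 2.42 - 1.780·0.909804 = 0.801
Σt over all 4·3 pixels = 25723/1275 ≈ 20.1749020
V = pitch²·Σt = 0.83²·25723/1275 = 13.898

t(1,0)=0.801 V=13.898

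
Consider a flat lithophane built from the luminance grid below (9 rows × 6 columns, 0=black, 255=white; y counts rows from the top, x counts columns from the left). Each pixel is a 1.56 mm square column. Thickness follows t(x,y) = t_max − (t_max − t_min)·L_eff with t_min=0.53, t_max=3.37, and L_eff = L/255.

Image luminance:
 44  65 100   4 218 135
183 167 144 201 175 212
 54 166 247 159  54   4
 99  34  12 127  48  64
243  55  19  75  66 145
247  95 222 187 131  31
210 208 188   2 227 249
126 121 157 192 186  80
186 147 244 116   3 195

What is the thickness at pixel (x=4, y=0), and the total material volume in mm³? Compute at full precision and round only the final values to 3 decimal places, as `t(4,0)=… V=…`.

span = t_max - t_min = 3.37 - 0.53 = 2.840
L(4,0) = 218, L_eff = 218/255 = 0.854902
t(4,0) = 3.37 - 2.840·0.854902 = 0.942
Σt over all 9·6 pixels = 1316447/12750 ≈ 103.2507451
V = pitch²·Σt = 1.56²·1316447/12750 = 251.271

t(4,0)=0.942 V=251.271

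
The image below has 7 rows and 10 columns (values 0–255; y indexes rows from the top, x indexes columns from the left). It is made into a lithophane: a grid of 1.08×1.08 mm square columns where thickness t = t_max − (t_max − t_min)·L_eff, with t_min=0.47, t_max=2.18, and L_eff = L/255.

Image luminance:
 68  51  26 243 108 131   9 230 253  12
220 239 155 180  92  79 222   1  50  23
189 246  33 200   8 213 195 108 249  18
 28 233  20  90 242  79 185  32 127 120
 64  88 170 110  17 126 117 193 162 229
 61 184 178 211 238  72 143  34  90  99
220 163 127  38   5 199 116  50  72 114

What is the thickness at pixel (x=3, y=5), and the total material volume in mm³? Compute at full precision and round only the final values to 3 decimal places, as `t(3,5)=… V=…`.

span = t_max - t_min = 2.18 - 0.47 = 1.710
L(3,5) = 211, L_eff = 211/255 = 0.827451
t(3,5) = 2.18 - 1.710·0.827451 = 0.765
Σt over all 7·10 pixels = 801371/8500 ≈ 94.2789412
V = pitch²·Σt = 1.08²·801371/8500 = 109.967

t(3,5)=0.765 V=109.967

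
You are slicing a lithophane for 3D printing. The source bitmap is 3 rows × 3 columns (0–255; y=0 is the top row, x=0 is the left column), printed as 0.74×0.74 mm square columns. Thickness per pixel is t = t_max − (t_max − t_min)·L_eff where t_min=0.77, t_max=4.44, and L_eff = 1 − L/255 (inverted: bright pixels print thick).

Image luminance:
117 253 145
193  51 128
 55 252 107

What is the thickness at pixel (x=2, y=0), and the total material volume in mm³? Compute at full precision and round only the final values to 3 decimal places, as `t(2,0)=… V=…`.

t(2,0)=2.857 V=14.048

span = t_max - t_min = 4.44 - 0.77 = 3.670
L(2,0) = 145, L_eff = 1 - 145/255 = 0.431373 (inverted)
t(2,0) = 4.44 - 3.670·0.431373 = 2.857
Σt over all 3·3 pixels = 327091/12750 ≈ 25.6541961
V = pitch²·Σt = 0.74²·327091/12750 = 14.048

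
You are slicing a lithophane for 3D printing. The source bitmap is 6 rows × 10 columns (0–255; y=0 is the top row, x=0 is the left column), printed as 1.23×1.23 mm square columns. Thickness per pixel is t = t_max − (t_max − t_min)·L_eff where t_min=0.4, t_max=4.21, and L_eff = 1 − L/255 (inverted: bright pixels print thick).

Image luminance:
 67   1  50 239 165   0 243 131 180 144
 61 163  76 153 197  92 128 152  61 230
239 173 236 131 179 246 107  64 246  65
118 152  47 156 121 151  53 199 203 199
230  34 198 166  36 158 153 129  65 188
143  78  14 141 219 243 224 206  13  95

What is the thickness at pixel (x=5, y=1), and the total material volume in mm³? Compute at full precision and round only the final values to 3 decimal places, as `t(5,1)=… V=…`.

t(5,1)=1.775 V=225.080

span = t_max - t_min = 4.21 - 0.4 = 3.810
L(5,1) = 92, L_eff = 1 - 92/255 = 0.639216 (inverted)
t(5,1) = 4.21 - 3.810·0.639216 = 1.775
Σt over all 6·10 pixels = 1264577/8500 ≈ 148.7737647
V = pitch²·Σt = 1.23²·1264577/8500 = 225.080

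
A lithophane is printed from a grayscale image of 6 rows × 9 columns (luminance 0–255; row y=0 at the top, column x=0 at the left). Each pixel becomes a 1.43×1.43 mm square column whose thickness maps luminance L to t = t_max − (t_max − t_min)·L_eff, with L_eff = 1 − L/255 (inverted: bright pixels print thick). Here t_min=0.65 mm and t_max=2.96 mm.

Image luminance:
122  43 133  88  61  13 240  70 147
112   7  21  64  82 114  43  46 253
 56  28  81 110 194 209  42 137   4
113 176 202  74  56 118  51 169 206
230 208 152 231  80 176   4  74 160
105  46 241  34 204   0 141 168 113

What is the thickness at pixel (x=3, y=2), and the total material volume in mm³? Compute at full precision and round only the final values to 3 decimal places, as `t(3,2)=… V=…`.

t(3,2)=1.646 V=183.886

span = t_max - t_min = 2.96 - 0.65 = 2.310
L(3,2) = 110, L_eff = 1 - 110/255 = 0.568627 (inverted)
t(3,2) = 2.96 - 2.310·0.568627 = 1.646
Σt over all 6·9 pixels = 89.924
V = pitch²·Σt = 1.43²·89.924 = 183.886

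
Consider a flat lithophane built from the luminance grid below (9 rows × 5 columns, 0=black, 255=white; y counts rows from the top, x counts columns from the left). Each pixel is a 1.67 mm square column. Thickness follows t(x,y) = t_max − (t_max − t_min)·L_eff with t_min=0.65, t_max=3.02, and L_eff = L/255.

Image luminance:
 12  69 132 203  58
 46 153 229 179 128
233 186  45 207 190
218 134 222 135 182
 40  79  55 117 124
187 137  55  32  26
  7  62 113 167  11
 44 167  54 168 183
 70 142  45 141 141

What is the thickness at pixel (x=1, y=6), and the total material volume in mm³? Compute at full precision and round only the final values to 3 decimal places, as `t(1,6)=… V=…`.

span = t_max - t_min = 3.02 - 0.65 = 2.370
L(1,6) = 62, L_eff = 62/255 = 0.243137
t(1,6) = 3.02 - 2.370·0.243137 = 2.444
Σt over all 9·5 pixels = 367119/4250 ≈ 86.3809412
V = pitch²·Σt = 1.67²·367119/4250 = 240.908

t(1,6)=2.444 V=240.908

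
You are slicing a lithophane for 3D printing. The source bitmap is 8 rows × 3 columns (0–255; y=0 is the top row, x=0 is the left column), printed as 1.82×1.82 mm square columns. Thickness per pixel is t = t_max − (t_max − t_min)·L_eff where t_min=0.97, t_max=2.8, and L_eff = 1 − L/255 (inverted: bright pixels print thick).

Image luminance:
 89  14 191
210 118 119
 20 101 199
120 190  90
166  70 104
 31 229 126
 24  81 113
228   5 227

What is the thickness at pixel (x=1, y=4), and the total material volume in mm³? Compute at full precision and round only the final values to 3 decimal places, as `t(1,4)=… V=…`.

t(1,4)=1.472 V=145.218

span = t_max - t_min = 2.8 - 0.97 = 1.830
L(1,4) = 70, L_eff = 1 - 70/255 = 0.725490 (inverted)
t(1,4) = 2.8 - 1.830·0.725490 = 1.472
Σt over all 8·3 pixels = 74529/1700 ≈ 43.8405882
V = pitch²·Σt = 1.82²·74529/1700 = 145.218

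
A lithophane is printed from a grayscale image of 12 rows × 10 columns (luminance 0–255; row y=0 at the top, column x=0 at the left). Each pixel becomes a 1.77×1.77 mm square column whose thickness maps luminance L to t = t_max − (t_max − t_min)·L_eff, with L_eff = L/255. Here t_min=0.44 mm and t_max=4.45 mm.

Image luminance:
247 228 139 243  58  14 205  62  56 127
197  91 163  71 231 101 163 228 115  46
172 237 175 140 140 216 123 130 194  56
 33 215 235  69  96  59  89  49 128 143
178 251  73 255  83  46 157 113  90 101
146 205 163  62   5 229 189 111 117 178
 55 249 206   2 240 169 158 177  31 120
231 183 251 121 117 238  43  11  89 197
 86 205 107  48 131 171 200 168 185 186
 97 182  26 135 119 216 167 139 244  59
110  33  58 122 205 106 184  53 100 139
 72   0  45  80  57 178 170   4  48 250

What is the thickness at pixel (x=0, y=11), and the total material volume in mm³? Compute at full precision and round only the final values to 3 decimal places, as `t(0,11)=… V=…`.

span = t_max - t_min = 4.45 - 0.44 = 4.010
L(0,11) = 72, L_eff = 72/255 = 0.282353
t(0,11) = 4.45 - 4.010·0.282353 = 3.318
Σt over all 12·10 pixels = 7197391/25500 ≈ 282.2506275
V = pitch²·Σt = 1.77²·7197391/25500 = 884.263

t(0,11)=3.318 V=884.263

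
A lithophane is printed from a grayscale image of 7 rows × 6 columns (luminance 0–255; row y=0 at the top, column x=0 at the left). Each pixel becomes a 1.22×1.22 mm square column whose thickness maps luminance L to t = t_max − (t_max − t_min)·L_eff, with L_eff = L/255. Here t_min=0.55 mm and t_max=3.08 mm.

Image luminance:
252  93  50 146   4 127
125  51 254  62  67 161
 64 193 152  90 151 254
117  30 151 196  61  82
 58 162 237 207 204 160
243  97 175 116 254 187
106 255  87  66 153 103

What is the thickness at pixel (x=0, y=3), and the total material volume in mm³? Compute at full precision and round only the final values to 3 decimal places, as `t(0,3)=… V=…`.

span = t_max - t_min = 3.08 - 0.55 = 2.530
L(0,3) = 117, L_eff = 117/255 = 0.458824
t(0,3) = 3.08 - 2.530·0.458824 = 1.919
Σt over all 7·6 pixels = 1830521/25500 ≈ 71.7851373
V = pitch²·Σt = 1.22²·1830521/25500 = 106.845

t(0,3)=1.919 V=106.845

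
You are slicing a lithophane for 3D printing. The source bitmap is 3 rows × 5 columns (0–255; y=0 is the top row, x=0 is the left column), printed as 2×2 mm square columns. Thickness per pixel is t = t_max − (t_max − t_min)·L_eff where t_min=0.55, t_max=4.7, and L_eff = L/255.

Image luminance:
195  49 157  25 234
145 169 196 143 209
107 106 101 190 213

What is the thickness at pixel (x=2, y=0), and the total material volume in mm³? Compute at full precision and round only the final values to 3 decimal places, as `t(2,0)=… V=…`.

t(2,0)=2.145 V=136.245

span = t_max - t_min = 4.7 - 0.55 = 4.150
L(2,0) = 157, L_eff = 157/255 = 0.615686
t(2,0) = 4.7 - 4.150·0.615686 = 2.145
Σt over all 3·5 pixels = 173713/5100 ≈ 34.0613725
V = pitch²·Σt = 2²·173713/5100 = 136.245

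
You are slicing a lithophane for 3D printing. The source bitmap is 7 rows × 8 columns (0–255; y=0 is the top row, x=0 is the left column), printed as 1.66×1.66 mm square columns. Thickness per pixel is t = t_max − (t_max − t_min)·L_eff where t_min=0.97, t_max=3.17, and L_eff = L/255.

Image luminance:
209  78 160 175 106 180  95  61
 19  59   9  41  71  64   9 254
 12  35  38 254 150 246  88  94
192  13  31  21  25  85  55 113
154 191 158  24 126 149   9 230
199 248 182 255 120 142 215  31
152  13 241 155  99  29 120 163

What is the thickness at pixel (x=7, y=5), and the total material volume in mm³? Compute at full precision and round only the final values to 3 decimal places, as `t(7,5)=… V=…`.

t(7,5)=2.903 V=335.904

span = t_max - t_min = 3.17 - 0.97 = 2.200
L(7,5) = 31, L_eff = 31/255 = 0.121569
t(7,5) = 3.17 - 2.200·0.121569 = 2.903
Σt over all 7·8 pixels = 51807/425 ≈ 121.8988235
V = pitch²·Σt = 1.66²·51807/425 = 335.904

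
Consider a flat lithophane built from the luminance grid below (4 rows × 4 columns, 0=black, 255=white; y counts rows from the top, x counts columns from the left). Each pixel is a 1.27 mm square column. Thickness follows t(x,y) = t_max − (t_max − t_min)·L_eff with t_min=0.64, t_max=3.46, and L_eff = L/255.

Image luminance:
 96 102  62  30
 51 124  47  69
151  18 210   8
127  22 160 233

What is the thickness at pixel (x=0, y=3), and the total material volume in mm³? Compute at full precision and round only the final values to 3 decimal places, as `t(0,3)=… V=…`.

t(0,3)=2.056 V=62.357

span = t_max - t_min = 3.46 - 0.64 = 2.820
L(0,3) = 127, L_eff = 127/255 = 0.498039
t(0,3) = 3.46 - 2.820·0.498039 = 2.056
Σt over all 4·4 pixels = 16431/425 ≈ 38.6611765
V = pitch²·Σt = 1.27²·16431/425 = 62.357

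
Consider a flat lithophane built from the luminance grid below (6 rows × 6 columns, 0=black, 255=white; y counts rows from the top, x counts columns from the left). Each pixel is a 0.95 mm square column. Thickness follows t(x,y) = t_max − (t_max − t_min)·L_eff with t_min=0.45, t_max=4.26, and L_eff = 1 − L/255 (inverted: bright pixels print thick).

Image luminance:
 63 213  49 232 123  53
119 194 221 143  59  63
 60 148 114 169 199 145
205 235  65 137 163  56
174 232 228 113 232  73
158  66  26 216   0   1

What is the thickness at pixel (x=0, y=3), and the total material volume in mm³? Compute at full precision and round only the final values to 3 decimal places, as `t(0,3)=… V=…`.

span = t_max - t_min = 4.26 - 0.45 = 3.810
L(0,3) = 205, L_eff = 1 - 205/255 = 0.196078 (inverted)
t(0,3) = 4.26 - 3.810·0.196078 = 3.513
Σt over all 6·6 pixels = 740569/8500 ≈ 87.1257647
V = pitch²·Σt = 0.95²·740569/8500 = 78.631

t(0,3)=3.513 V=78.631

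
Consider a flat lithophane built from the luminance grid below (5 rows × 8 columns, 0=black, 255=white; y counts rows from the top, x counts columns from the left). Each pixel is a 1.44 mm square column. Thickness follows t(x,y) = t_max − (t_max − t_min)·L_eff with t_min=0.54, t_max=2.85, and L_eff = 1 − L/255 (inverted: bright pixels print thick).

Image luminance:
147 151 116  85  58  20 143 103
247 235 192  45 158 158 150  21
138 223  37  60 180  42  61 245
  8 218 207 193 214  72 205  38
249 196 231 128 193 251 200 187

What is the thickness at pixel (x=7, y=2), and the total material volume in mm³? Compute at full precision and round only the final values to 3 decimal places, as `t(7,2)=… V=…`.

span = t_max - t_min = 2.85 - 0.54 = 2.310
L(7,2) = 245, L_eff = 1 - 245/255 = 0.039216 (inverted)
t(7,2) = 2.85 - 2.310·0.039216 = 2.759
Σt over all 5·8 pixels = 126117/1700 ≈ 74.1864706
V = pitch²·Σt = 1.44²·126117/1700 = 153.833

t(7,2)=2.759 V=153.833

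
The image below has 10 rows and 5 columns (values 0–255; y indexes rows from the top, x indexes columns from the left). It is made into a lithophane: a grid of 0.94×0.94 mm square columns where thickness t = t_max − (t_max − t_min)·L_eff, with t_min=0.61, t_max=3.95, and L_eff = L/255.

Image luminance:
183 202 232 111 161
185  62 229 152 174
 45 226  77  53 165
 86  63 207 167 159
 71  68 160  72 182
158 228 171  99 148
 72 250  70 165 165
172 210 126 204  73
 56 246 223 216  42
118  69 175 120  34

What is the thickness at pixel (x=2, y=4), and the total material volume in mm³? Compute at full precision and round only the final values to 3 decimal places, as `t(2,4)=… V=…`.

t(2,4)=1.854 V=92.317

span = t_max - t_min = 3.95 - 0.61 = 3.340
L(2,4) = 160, L_eff = 160/255 = 0.627451
t(2,4) = 3.95 - 3.340·0.627451 = 1.854
Σt over all 10·5 pixels = 1332091/12750 ≈ 104.4777255
V = pitch²·Σt = 0.94²·1332091/12750 = 92.317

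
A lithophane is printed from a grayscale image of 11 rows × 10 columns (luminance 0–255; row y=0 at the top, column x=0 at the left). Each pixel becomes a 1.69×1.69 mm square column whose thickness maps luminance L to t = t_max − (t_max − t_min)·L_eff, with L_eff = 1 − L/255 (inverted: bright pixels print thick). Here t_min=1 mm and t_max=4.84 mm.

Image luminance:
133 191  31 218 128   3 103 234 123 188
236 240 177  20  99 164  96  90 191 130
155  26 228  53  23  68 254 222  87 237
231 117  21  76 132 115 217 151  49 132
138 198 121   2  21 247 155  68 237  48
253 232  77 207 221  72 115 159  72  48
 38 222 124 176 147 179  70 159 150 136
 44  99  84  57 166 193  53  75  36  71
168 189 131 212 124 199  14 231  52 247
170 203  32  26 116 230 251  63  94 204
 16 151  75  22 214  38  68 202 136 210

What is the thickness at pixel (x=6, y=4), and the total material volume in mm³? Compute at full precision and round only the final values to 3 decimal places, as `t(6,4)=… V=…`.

span = t_max - t_min = 4.84 - 1 = 3.840
L(6,4) = 155, L_eff = 1 - 155/255 = 0.392157 (inverted)
t(6,4) = 4.84 - 3.840·0.392157 = 3.334
Σt over all 11·10 pixels = 696054/2125 ≈ 327.5548235
V = pitch²·Σt = 1.69²·696054/2125 = 935.529

t(6,4)=3.334 V=935.529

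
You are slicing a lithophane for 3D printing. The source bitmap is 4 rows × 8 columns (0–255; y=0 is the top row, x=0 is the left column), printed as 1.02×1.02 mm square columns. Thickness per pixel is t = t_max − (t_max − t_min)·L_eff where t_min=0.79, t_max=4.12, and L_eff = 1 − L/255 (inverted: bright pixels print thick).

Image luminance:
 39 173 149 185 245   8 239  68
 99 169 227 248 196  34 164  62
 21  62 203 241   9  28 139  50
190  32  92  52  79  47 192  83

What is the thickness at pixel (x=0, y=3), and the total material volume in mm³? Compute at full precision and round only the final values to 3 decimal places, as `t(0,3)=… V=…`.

span = t_max - t_min = 4.12 - 0.79 = 3.330
L(0,3) = 190, L_eff = 1 - 190/255 = 0.254902 (inverted)
t(0,3) = 4.12 - 3.330·0.254902 = 3.271
Σt over all 4·8 pixels = 75.23
V = pitch²·Σt = 1.02²·75.23 = 78.269

t(0,3)=3.271 V=78.269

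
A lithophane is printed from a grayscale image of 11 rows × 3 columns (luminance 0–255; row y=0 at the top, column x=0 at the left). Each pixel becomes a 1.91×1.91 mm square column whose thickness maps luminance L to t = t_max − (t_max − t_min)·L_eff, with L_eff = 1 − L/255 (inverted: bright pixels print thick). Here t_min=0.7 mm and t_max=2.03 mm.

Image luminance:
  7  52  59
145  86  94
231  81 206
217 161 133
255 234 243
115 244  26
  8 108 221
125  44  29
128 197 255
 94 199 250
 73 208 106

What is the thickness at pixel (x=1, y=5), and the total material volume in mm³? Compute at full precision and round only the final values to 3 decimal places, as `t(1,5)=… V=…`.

t(1,5)=1.973 V=172.444

span = t_max - t_min = 2.03 - 0.7 = 1.330
L(1,5) = 244, L_eff = 1 - 244/255 = 0.043137 (inverted)
t(1,5) = 2.03 - 1.330·0.043137 = 1.973
Σt over all 11·3 pixels = 301343/6375 ≈ 47.2694902
V = pitch²·Σt = 1.91²·301343/6375 = 172.444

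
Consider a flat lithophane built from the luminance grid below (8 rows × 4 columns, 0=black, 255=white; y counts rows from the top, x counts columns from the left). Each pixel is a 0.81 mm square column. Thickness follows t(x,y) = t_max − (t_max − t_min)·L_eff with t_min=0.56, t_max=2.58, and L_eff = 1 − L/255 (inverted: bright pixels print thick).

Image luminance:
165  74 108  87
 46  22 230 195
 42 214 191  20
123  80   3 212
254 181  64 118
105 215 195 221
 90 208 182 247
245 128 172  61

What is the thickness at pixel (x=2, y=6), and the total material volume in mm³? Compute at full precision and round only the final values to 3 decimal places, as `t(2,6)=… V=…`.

span = t_max - t_min = 2.58 - 0.56 = 2.020
L(2,6) = 182, L_eff = 1 - 182/255 = 0.286275 (inverted)
t(2,6) = 2.58 - 2.020·0.286275 = 2.002
Σt over all 8·4 pixels = 341389/6375 ≈ 53.5512157
V = pitch²·Σt = 0.81²·341389/6375 = 35.135

t(2,6)=2.002 V=35.135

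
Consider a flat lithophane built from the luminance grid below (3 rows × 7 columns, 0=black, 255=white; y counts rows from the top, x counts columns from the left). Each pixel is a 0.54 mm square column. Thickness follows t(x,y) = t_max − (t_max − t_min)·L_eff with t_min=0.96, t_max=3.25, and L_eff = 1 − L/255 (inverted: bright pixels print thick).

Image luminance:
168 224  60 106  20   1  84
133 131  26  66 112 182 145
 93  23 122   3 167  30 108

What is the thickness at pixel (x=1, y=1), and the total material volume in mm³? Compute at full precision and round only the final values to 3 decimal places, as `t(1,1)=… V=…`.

t(1,1)=2.136 V=11.126

span = t_max - t_min = 3.25 - 0.96 = 2.290
L(1,1) = 131, L_eff = 1 - 131/255 = 0.486275 (inverted)
t(1,1) = 3.25 - 2.290·0.486275 = 2.136
Σt over all 3·7 pixels = 81083/2125 ≈ 38.1567059
V = pitch²·Σt = 0.54²·81083/2125 = 11.126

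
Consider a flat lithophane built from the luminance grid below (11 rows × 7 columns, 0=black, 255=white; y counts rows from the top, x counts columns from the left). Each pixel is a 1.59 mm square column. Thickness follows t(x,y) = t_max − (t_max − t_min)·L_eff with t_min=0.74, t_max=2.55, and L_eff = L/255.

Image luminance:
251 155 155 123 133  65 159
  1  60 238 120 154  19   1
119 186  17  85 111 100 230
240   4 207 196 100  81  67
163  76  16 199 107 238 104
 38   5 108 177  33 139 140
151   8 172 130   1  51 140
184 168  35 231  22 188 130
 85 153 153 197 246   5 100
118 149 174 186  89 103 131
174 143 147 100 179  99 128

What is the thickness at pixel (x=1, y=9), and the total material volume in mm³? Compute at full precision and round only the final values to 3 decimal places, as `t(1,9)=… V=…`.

t(1,9)=1.492 V=327.893

span = t_max - t_min = 2.55 - 0.74 = 1.810
L(1,9) = 149, L_eff = 149/255 = 0.584314
t(1,9) = 2.55 - 1.810·0.584314 = 1.492
Σt over all 11·7 pixels = 220489/1700 ≈ 129.6994118
V = pitch²·Σt = 1.59²·220489/1700 = 327.893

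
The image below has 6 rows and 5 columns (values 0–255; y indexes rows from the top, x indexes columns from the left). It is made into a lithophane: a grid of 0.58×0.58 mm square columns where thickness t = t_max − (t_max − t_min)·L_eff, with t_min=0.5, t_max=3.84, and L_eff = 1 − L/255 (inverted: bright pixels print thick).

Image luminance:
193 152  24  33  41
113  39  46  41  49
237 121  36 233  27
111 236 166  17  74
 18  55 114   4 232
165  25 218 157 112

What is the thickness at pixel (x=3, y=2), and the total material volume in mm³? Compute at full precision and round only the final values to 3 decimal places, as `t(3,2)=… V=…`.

span = t_max - t_min = 3.84 - 0.5 = 3.340
L(3,2) = 233, L_eff = 1 - 233/255 = 0.086275 (inverted)
t(3,2) = 3.84 - 3.340·0.086275 = 3.552
Σt over all 6·5 pixels = 707113/12750 ≈ 55.4598431
V = pitch²·Σt = 0.58²·707113/12750 = 18.657

t(3,2)=3.552 V=18.657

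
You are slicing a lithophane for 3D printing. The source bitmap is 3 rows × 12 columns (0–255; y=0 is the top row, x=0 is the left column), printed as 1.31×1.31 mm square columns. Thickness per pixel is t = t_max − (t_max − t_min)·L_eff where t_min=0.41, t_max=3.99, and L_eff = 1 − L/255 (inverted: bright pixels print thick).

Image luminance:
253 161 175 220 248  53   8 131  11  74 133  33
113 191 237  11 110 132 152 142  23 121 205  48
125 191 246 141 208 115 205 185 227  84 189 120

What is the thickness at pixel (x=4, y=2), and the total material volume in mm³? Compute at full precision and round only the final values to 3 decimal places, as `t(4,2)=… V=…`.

span = t_max - t_min = 3.99 - 0.41 = 3.580
L(4,2) = 208, L_eff = 1 - 208/255 = 0.184314 (inverted)
t(4,2) = 3.99 - 3.580·0.184314 = 3.330
Σt over all 3·12 pixels = 1086949/12750 ≈ 85.2509020
V = pitch²·Σt = 1.31²·1086949/12750 = 146.299

t(4,2)=3.330 V=146.299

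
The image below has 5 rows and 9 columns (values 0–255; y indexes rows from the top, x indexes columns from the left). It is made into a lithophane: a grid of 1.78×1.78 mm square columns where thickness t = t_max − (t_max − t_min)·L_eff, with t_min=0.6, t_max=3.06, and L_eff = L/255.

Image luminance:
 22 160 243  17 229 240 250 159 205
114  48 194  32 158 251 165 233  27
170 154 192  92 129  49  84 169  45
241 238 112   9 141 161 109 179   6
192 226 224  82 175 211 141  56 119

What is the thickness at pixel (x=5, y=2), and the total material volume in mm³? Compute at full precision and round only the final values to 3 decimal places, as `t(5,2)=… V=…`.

t(5,2)=2.587 V=239.048

span = t_max - t_min = 3.06 - 0.6 = 2.460
L(5,2) = 49, L_eff = 49/255 = 0.192157
t(5,2) = 3.06 - 2.460·0.192157 = 2.587
Σt over all 5·9 pixels = 160326/2125 ≈ 75.4475294
V = pitch²·Σt = 1.78²·160326/2125 = 239.048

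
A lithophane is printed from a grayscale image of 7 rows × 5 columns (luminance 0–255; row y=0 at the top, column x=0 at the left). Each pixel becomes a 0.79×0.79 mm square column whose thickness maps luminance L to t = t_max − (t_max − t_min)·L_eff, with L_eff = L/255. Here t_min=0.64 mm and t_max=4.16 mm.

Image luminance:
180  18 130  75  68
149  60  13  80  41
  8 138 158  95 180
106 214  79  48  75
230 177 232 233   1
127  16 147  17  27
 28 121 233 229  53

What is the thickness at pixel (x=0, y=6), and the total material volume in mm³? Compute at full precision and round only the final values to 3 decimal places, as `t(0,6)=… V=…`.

t(0,6)=3.773 V=58.252

span = t_max - t_min = 4.16 - 0.64 = 3.520
L(0,6) = 28, L_eff = 28/255 = 0.109804
t(0,6) = 4.16 - 3.520·0.109804 = 3.773
Σt over all 7·5 pixels = 198344/2125 ≈ 93.3383529
V = pitch²·Σt = 0.79²·198344/2125 = 58.252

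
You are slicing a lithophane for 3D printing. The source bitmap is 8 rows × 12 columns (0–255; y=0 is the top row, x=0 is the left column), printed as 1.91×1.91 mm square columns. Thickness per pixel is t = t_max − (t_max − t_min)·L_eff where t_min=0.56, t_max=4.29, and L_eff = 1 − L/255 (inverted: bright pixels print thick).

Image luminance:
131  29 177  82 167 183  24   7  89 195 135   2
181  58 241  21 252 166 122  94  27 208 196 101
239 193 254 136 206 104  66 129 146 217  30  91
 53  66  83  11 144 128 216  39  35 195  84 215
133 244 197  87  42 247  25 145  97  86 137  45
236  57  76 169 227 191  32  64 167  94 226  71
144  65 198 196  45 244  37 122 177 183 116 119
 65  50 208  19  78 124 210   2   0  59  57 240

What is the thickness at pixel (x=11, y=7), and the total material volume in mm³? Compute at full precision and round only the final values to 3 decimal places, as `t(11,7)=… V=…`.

span = t_max - t_min = 4.29 - 0.56 = 3.730
L(11,7) = 240, L_eff = 1 - 240/255 = 0.058824 (inverted)
t(11,7) = 4.29 - 3.730·0.058824 = 4.071
Σt over all 8·12 pixels = 5780113/25500 ≈ 226.6710980
V = pitch²·Σt = 1.91²·5780113/25500 = 826.919

t(11,7)=4.071 V=826.919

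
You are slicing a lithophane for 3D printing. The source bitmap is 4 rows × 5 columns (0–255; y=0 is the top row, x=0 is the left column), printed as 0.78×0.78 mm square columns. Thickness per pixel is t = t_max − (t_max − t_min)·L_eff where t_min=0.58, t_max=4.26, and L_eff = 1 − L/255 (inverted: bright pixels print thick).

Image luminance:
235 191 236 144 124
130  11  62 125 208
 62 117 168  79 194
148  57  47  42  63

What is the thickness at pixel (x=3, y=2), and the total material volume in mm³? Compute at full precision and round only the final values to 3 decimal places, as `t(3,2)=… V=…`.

t(3,2)=1.720 V=28.507

span = t_max - t_min = 4.26 - 0.58 = 3.680
L(3,2) = 79, L_eff = 1 - 79/255 = 0.690196 (inverted)
t(3,2) = 4.26 - 3.680·0.690196 = 1.720
Σt over all 4·5 pixels = 298706/6375 ≈ 46.8558431
V = pitch²·Σt = 0.78²·298706/6375 = 28.507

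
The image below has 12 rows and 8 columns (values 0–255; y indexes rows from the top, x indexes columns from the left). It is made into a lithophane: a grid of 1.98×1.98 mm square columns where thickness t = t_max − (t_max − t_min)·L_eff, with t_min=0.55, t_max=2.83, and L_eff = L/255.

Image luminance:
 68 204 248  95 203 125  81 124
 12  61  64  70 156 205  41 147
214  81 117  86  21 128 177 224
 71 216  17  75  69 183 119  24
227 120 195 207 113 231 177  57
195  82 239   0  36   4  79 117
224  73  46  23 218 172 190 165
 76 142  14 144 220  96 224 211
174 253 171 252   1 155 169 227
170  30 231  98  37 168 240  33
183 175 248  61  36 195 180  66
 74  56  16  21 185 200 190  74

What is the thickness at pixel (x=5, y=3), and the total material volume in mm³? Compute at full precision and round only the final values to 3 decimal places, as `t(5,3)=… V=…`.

span = t_max - t_min = 2.83 - 0.55 = 2.280
L(5,3) = 183, L_eff = 183/255 = 0.717647
t(5,3) = 2.83 - 2.280·0.717647 = 1.194
Σt over all 12·8 pixels = 341492/2125 ≈ 160.7021176
V = pitch²·Σt = 1.98²·341492/2125 = 630.017

t(5,3)=1.194 V=630.017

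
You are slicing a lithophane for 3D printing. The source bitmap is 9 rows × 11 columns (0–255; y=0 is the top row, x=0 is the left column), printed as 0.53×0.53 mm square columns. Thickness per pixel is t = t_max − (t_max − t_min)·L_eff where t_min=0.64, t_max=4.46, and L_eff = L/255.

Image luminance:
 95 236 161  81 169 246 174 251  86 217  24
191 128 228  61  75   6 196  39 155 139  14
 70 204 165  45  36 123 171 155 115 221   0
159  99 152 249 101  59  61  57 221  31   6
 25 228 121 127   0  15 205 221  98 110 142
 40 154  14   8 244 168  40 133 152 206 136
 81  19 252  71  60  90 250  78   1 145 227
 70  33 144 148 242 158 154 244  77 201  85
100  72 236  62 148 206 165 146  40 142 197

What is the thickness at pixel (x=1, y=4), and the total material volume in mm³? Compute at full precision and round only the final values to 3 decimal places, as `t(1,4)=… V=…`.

t(1,4)=1.044 V=71.837

span = t_max - t_min = 4.46 - 0.64 = 3.820
L(1,4) = 228, L_eff = 228/255 = 0.894118
t(1,4) = 4.46 - 3.820·0.894118 = 1.044
Σt over all 9·11 pixels = 1630331/6375 ≈ 255.7381961
V = pitch²·Σt = 0.53²·1630331/6375 = 71.837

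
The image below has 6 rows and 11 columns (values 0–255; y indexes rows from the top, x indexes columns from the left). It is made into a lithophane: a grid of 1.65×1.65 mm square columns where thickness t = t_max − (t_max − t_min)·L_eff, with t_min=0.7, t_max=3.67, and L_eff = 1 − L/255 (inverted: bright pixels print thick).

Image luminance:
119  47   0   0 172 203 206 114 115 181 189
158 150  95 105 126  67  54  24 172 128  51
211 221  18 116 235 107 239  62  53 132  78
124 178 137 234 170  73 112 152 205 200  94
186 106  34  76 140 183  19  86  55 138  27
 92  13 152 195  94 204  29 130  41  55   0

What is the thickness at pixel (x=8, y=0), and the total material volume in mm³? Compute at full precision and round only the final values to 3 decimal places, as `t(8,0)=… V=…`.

span = t_max - t_min = 3.67 - 0.7 = 2.970
L(8,0) = 115, L_eff = 1 - 115/255 = 0.549020 (inverted)
t(8,0) = 3.67 - 2.970·0.549020 = 2.039
Σt over all 6·11 pixels = 576609/4250 ≈ 135.6727059
V = pitch²·Σt = 1.65²·576609/4250 = 369.369

t(8,0)=2.039 V=369.369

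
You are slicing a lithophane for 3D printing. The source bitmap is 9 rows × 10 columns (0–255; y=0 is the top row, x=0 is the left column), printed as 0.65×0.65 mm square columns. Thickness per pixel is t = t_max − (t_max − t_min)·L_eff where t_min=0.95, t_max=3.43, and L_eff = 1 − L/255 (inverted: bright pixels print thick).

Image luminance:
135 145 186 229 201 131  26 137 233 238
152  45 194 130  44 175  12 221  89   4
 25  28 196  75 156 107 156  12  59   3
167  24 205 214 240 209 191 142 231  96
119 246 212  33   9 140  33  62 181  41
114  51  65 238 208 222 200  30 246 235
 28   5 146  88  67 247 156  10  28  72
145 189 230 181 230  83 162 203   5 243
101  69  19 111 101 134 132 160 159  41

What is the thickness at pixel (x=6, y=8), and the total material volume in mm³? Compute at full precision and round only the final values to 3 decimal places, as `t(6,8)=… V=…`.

span = t_max - t_min = 3.43 - 0.95 = 2.480
L(6,8) = 132, L_eff = 1 - 132/255 = 0.482353 (inverted)
t(6,8) = 3.43 - 2.480·0.482353 = 2.234
Σt over all 9·10 pixels = 838419/4250 ≈ 197.2750588
V = pitch²·Σt = 0.65²·838419/4250 = 83.349

t(6,8)=2.234 V=83.349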